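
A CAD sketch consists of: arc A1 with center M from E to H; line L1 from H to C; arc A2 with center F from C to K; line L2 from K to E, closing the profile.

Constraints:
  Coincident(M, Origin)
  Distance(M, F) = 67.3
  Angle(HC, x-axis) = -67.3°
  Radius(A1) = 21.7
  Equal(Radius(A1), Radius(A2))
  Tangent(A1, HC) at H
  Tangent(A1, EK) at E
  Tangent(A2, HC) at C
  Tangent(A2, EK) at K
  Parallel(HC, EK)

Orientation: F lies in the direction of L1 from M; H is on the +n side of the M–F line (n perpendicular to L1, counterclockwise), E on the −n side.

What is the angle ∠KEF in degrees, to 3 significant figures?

17.9°

The slot axis is L1's direction at -67.3°, so u = (cos -67.3°, sin -67.3°) = (0.386, -0.923) and n = (−sin -67.3°, cos -67.3°) = (0.923, 0.386). M is at the origin and F lies 67.3 along u from M, so F = 67.3·u = (26.0, -62.1). Tangency of A1 to both parallel lines with radius 21.7 puts H and E at M ± 21.7·n: H = (20.0, 8.37), E = (-20.0, -8.37). Equal radii place C and K the same way about F: C = F + 21.7·n = (46.0, -53.7), K = F − 21.7·n = (5.95, -70.5). Then cos ∠KEF = EK·EF / (|EK||EF|), giving 17.9°.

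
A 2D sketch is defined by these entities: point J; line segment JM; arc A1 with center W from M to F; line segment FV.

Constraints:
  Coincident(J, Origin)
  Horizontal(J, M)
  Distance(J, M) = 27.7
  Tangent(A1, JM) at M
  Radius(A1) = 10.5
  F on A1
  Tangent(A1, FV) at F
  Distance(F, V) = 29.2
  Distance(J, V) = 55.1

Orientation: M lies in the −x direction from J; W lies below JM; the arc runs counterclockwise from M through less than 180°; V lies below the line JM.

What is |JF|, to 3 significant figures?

39.6

Checks: |WF| = 10.50 ✓; ∠(WF, FV) = 90.00° ✓; |FV| = 29.20 ✓; |JV| = 55.10 ✓.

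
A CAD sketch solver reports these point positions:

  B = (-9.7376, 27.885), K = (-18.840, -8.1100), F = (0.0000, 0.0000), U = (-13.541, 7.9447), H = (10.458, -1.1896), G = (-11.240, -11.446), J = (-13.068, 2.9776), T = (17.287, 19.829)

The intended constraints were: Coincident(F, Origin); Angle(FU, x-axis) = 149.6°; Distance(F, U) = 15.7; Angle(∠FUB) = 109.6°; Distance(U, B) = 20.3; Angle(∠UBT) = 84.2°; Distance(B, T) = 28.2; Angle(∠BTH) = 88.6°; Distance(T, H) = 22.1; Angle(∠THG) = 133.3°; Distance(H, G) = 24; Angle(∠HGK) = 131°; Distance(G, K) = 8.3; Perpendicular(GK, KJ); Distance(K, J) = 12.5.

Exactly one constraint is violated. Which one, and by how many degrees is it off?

Perpendicular(GK, KJ) — off by 3.80°.

F = (0.00, 0.00) ✓; FU at 149.6° ✓; |FU| = 15.70 ✓; ∠FUB = 109.6° ✓; |UB| = 20.30 ✓; ∠UBT = 84.20° ✓; |BT| = 28.20 ✓; ∠BTH = 88.60° ✓; |TH| = 22.10 ✓; ∠THG = 133.3° ✓; |HG| = 24.00 ✓; ∠HGK = 131.0° ✓; |GK| = 8.300 ✓; ∠(GK, KJ) = 93.80° ✗; |KJ| = 12.50 ✓.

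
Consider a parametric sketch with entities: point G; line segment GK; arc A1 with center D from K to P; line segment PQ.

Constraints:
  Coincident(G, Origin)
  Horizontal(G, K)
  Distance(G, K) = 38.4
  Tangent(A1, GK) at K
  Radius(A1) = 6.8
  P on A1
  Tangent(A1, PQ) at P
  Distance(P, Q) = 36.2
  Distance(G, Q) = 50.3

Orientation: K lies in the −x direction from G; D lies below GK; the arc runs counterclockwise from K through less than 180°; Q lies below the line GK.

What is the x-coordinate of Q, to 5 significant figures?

-27.639

G is at the origin; GK is horizontal with |GK| = 38.4 and K on the −x side, so K = (-38.400, 0.0000). The tangent condition forces DK to be normal to GK, so D = K + (0, -6.8) = (-38.400, -6.8000). Since DP ⟂ PQ (tangency), |DQ| = √(6.8² + 36.2²) = 36.833 regardless of where P sits on A1. So Q lies on both circle(G, 50.3) and circle(D, 36.833); the below-GK intersection is Q = (-27.639, -42.026). P is the foot of the tangent from Q: P = (-44.425, -9.9532).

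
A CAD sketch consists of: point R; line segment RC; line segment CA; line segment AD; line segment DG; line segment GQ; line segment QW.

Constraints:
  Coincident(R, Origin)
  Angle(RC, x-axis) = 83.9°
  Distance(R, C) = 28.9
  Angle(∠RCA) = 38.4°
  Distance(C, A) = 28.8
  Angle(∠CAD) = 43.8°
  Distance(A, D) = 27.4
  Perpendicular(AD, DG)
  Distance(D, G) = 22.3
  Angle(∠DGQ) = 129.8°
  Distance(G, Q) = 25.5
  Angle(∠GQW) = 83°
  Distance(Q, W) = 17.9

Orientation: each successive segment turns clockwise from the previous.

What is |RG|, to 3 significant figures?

32.7

R is at the origin; RC runs at 83.9° with length 28.9, so C = (3.07, 28.7). ∠RCA = 38.4° gives CA at -57.7° from the x-axis; with |CA| = 28.8, A = (18.5, 4.39). ∠CAD = 43.8° gives AD at 166° from the x-axis; with |AD| = 27.4, D = (-8.14, 11.0). The perpendicularity gives DG at right angles to AD, so DG runs at 76.1°; with |DG| = 22.3, G = (-2.78, 32.6). Then |RG| = |G − R| = 32.7.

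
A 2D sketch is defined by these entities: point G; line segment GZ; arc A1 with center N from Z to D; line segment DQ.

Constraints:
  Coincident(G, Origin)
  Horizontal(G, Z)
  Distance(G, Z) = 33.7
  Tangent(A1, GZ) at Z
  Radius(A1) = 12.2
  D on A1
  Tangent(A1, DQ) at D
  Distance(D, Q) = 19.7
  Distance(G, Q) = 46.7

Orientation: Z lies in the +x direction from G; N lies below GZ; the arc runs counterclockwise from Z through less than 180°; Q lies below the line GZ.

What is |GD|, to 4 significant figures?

28.41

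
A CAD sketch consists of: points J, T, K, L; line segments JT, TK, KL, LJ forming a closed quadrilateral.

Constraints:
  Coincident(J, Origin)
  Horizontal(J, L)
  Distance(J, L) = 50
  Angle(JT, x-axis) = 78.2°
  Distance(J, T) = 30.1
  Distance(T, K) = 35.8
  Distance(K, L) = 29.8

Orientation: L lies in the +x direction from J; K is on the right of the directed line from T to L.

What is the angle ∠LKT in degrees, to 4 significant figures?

106.9°

J is at the origin; J and L share the same y with |JL| = 50.0 and L in +x, so L = (50.0, 0). JT runs at 78.2° with |JT| = 30.1, so T = (6.155, 29.46). K is determined by |TK| = 35.8 and |KL| = 29.8 together: it lies at the intersection of circle(T, 35.8) and circle(L, 29.8). With |TL| = 52.82, the foot of the radical line on TL is 30.14 from T and the perpendicular offset is √(35.8² − 30.14²) = 19.32. Taking the right-of-TL solution: K = (20.39, -3.383).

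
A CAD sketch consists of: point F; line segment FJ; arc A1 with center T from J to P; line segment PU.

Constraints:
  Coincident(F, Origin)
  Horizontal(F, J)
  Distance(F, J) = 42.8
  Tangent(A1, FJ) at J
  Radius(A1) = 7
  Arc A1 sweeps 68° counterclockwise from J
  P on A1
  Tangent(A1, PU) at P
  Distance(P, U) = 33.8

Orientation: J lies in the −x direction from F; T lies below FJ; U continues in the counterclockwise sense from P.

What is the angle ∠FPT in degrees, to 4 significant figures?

27.08°

Tangency of A1 to FJ means the radius TJ is perpendicular to FJ, so T = J + (0, -7) = (-42.80, -7.000). On A1, J sits at bearing 90° from T; a 68° counterclockwise sweep puts P at bearing 158°, so P = T + 7.0·(cos 158°, sin 158°) = (-49.29, -4.378). Then cos ∠FPT = PF·PT / (|PF||PT|), giving 27.08°.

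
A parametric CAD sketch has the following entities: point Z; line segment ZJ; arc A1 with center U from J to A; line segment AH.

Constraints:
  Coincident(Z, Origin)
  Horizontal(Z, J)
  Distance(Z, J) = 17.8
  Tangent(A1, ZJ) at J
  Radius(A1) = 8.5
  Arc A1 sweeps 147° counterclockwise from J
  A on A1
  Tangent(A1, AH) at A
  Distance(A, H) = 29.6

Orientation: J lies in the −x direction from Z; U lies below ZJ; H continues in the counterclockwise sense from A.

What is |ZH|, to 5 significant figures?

31.840

Z is at the origin; ZJ is horizontal with |ZJ| = 17.8 and J on the −x side, so J = (-17.800, 0.0000). The tangent condition forces UJ to be normal to ZJ, so U = J + (0, -8.5) = (-17.800, -8.5000). On A1, J sits at bearing 90° from U; a 147° counterclockwise sweep puts A at bearing 237°, so A = U + 8.5·(cos 237°, sin 237°) = (-22.429, -15.629). The tangent condition forces UA to be normal to AH, so AH runs along (−sin 237°, cos 237°); with |AH| = 29.6, H = (2.3952, -31.750). Then |ZH| = |H − Z| = 31.840.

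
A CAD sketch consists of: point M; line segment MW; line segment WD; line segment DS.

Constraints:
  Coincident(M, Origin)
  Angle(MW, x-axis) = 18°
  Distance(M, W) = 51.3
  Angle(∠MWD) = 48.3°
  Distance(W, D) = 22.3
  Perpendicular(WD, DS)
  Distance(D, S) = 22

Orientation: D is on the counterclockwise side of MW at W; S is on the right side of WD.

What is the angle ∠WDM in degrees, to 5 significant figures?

107.16°

M is at the origin; MW runs at 18.0° with length 51.3, so W = 51.3·(cos 18.0°, sin 18.0°) = (48.789, 15.853). ∠MWD = 48.3°, so WD runs at 18.0° + (180° − 48.3°) = 149.70° from the x-axis; with |WD| = 22.3, D = W + 22.3·(cos 149.70°, sin 149.70°) = (29.535, 27.104). Then cos ∠WDM = DW·DM / (|DW||DM|), giving 107.16°.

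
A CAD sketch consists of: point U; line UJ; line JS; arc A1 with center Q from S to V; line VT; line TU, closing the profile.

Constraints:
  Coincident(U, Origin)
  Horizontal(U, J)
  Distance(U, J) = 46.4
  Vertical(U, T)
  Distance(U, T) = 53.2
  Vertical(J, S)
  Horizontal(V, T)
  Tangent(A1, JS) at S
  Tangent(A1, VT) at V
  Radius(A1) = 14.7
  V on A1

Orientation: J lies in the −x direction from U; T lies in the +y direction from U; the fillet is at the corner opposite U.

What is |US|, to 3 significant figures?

60.3

U is at the origin; UJ is horizontal with |UJ| = 46.4 and J on the −x side, so J = (-46.4, 0.00). UT is vertical with |UT| = 53.2 and T on the +y side, so T = (0.00, 53.2). The virtual corner opposite U is at (-46.4, 53.2). Since A1 is tangent to JS there, QS ⟂ JS and the tangent condition forces QV to be normal to VT, with radius 14.7, so the center Q sits 14.7 in from both sides at Q = (-31.7, 38.5). That places the tangent points at S = (-46.4, 38.5) on JS and V = (-31.7, 53.2) on VT. Then |US| = |S − U| = 60.3.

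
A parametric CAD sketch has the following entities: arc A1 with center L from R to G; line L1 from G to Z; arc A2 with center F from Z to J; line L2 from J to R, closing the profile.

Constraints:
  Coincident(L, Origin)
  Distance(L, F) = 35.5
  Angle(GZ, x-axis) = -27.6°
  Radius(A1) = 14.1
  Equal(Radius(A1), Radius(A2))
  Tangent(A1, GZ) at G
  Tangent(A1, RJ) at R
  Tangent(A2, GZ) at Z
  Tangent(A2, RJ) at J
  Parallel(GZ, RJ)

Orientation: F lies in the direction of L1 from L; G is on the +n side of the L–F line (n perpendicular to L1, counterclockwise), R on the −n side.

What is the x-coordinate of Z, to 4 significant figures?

37.99

The slot axis is L1's direction at -27.6°, so u = (cos -27.6°, sin -27.6°) = (0.8862, -0.4633) and n = (−sin -27.6°, cos -27.6°) = (0.4633, 0.8862). L is at the origin and F lies 35.5 along u from L, so F = 35.5·u = (31.46, -16.45). Tangency of A1 to both parallel lines with radius 14.1 puts G and R at L ± 14.1·n: G = (6.532, 12.50), R = (-6.532, -12.50). Equal radii place Z and J the same way about F: Z = F + 14.1·n = (37.99, -3.952), J = F − 14.1·n = (24.93, -28.94). So Z.x = 37.99.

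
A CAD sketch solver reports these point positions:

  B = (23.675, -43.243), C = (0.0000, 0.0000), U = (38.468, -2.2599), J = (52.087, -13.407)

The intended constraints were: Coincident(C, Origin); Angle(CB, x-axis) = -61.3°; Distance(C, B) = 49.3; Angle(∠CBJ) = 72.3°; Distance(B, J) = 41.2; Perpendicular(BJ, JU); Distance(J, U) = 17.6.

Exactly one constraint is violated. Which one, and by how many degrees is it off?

Perpendicular(BJ, JU) — off by 4.30°.

C = (0.00, 0.00) ✓; CB at -61.30° ✓; |CB| = 49.30 ✓; ∠CBJ = 72.30° ✓; |BJ| = 41.20 ✓; ∠(BJ, JU) = 94.30° ✗; |JU| = 17.60 ✓.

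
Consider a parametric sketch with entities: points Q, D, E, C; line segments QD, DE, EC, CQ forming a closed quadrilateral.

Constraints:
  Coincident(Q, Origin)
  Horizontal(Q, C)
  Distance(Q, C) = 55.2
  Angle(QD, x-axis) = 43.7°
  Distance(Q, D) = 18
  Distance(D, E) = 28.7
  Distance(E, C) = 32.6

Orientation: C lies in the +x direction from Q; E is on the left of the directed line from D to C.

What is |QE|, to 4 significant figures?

46.44

Q is at the origin; Q and C share the same y with |QC| = 55.2 and C in +x, so C = (55.2, 0). QD runs at 43.7° with |QD| = 18.0, so D = (13.01, 12.44). E is determined by |DE| = 28.7 and |EC| = 32.6 together: it lies at the intersection of circle(D, 28.7) and circle(C, 32.6). With |DC| = 43.98, the foot of the radical line on DC is 19.27 from D and the perpendicular offset is √(28.7² − 19.27²) = 21.27. Taking the left-of-DC solution: E = (37.51, 27.38).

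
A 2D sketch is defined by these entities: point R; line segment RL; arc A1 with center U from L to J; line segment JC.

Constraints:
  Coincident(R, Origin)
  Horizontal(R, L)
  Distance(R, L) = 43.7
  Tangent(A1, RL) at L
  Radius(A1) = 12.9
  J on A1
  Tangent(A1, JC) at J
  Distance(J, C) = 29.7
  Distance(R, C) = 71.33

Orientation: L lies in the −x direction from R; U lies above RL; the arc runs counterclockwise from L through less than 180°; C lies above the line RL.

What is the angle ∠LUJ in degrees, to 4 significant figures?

138.7°

Checks: R = (0.00, 0.00) ✓; |UJ| = 12.90 ✓; ∠(UJ, JC) = 90.00° ✓; |JC| = 29.70 ✓; |RC| = 71.33 ✓.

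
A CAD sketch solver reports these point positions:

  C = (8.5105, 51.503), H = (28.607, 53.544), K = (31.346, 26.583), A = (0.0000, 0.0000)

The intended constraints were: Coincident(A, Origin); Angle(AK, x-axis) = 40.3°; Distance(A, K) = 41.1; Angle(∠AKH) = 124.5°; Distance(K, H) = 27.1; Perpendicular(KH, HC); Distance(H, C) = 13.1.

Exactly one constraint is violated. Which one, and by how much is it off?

Distance(H, C) = 13.1 — off by 7.10.

A = (0.00, 0.00) ✓; AK at 40.30° ✓; |AK| = 41.10 ✓; ∠AKH = 124.5° ✓; |KH| = 27.10 ✓; ∠(KH, HC) = 90.00° ✓; |HC| = 20.20 ✗.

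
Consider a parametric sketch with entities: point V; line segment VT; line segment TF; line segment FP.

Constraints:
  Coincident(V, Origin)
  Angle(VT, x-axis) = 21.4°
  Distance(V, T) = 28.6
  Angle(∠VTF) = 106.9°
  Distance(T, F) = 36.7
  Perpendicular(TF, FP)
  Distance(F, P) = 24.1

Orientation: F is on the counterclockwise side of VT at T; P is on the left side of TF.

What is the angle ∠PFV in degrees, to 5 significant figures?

58.704°

∠VTF = 106.9°, so TF runs at 21.4° + (180° − 106.9°) = 94.500° from the x-axis; with |TF| = 36.7, F = T + 36.7·(cos 94.500°, sin 94.500°) = (23.749, 47.022). The perpendicularity gives FP at right angles to TF; with |FP| = 24.1 on the left of TF, P = F + 24.1·(-0.99692, -0.078459) = (-0.27696, 45.131). Then cos ∠PFV = FP·FV / (|FP||FV|), giving 58.704°.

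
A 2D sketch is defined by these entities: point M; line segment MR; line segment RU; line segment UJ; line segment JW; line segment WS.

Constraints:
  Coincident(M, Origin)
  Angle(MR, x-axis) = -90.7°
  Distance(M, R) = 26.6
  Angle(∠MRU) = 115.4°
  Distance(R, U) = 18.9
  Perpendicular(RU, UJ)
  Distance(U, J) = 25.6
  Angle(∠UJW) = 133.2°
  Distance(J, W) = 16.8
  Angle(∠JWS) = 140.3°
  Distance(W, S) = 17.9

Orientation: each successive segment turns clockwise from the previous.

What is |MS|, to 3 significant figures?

14.2

M is at the origin; MR runs at -90.7° with length 26.6, so R = (-0.325, -26.6). ∠MRU = 115.4° gives RU at -155° from the x-axis; with |RU| = 18.9, U = (-17.5, -34.5). The perpendicularity gives UJ at right angles to RU, so UJ runs at 115°; with |UJ| = 25.6, J = (-28.2, -11.2). ∠UJW = 133.2° gives JW at 67.9° from the x-axis; with |JW| = 16.8, W = (-21.9, 4.33). ∠JWS = 140.3° gives WS at 28.2° from the x-axis; with |WS| = 17.9, S = (-6.10, 12.8). Then |MS| = |S − M| = 14.2.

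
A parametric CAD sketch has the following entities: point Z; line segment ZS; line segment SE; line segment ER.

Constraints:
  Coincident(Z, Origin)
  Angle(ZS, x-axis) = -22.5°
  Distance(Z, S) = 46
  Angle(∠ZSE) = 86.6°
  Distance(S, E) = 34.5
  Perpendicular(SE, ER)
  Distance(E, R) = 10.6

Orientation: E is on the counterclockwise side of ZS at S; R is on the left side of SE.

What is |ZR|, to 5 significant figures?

47.507

∠ZSE = 86.6°, so SE runs at -22.5° + (180° − 86.6°) = 70.900° from the x-axis; with |SE| = 34.5, E = S + 34.5·(cos 70.900°, sin 70.900°) = (53.787, 14.997). SE is perpendicular to ER; with |ER| = 10.6 on the left of SE, R = E + 10.6·(-0.94495, 0.32722) = (43.771, 18.466). Then |ZR| = |R − Z| = 47.507.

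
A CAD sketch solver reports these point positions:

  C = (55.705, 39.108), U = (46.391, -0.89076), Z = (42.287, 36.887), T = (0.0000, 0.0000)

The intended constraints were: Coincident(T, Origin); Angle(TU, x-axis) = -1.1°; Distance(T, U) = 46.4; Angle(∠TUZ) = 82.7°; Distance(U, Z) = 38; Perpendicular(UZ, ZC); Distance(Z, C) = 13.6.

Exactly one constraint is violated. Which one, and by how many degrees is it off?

Perpendicular(UZ, ZC) — off by 3.20°.

T = (0.00, 0.00) ✓; TU at -1.100° ✓; |TU| = 46.40 ✓; ∠TUZ = 82.70° ✓; |UZ| = 38.00 ✓; ∠(UZ, ZC) = 86.80° ✗; |ZC| = 13.60 ✓.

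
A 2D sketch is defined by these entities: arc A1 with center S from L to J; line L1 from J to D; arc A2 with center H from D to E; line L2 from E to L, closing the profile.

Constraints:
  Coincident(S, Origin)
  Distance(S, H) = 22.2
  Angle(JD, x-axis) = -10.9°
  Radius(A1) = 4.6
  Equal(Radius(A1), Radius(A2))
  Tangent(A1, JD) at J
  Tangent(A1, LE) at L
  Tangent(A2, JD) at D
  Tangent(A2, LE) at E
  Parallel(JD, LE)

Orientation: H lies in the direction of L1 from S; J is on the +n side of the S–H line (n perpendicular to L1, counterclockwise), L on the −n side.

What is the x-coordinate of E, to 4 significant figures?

20.93

Tangency of A1 to both parallel lines with radius 4.6 puts J and L at S ± 4.6·n: J = (0.8698, 4.517), L = (-0.8698, -4.517). Equal radii place D and E the same way about H: D = H + 4.6·n = (22.67, 0.3191), E = H − 4.6·n = (20.93, -8.715). So E.x = 20.93.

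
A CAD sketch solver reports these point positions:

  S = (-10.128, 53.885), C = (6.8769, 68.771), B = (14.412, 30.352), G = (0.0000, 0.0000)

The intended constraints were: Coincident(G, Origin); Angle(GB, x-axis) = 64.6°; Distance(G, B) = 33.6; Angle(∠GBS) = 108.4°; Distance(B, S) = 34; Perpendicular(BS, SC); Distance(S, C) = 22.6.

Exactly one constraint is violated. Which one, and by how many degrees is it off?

Perpendicular(BS, SC) — off by 5.00°.

G = (0.00, 0.00) ✓; GB at 64.60° ✓; |GB| = 33.60 ✓; ∠GBS = 108.4° ✓; |BS| = 34.00 ✓; ∠(BS, SC) = 95.00° ✗; |SC| = 22.60 ✓.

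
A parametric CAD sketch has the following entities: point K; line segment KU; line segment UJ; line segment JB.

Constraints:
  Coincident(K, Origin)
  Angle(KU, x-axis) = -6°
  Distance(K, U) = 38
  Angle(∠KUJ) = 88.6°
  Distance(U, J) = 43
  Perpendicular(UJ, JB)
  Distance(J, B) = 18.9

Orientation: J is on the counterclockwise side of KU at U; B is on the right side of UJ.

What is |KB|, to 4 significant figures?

70.76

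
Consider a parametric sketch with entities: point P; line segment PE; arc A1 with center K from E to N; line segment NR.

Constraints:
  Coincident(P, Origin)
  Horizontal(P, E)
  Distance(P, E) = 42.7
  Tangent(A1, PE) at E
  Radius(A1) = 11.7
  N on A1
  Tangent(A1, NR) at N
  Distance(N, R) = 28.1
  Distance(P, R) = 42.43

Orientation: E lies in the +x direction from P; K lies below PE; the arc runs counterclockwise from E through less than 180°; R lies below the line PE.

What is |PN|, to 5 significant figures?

32.577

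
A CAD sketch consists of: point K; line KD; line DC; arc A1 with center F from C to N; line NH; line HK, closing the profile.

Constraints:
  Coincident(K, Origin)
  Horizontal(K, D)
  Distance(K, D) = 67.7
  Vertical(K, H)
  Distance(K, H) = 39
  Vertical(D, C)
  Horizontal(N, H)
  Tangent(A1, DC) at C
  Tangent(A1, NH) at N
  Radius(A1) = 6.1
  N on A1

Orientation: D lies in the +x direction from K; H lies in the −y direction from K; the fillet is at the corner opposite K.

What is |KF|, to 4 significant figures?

69.84

K is at the origin; K and D share the same y with |KD| = 67.7 and D on the +x side, so D = (67.70, 0.000). KH is vertical with |KH| = 39.0 and H on the −y side, so H = (0.000, -39.00). The virtual corner opposite K is at (67.70, -39.00). A1 meets DC tangentially, so FC is at right angles to DC and tangency of A1 to NH means the radius FN is perpendicular to NH, with radius 6.1, so the center F sits 6.1 in from both sides at F = (61.60, -32.90). Then |KF| = |F − K| = 69.84.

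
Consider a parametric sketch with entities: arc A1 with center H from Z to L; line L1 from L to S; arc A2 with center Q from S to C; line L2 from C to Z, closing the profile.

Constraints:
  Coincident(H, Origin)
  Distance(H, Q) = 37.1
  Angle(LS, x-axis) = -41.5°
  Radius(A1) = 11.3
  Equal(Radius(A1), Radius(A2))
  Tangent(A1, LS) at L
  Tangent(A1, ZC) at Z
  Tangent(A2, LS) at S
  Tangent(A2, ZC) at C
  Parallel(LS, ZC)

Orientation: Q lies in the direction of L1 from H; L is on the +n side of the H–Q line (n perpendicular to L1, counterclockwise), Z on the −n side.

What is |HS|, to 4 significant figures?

38.78

Tangency of A1 to both parallel lines with radius 11.3 puts L and Z at H ± 11.3·n: L = (7.488, 8.463), Z = (-7.488, -8.463). Equal radii place S and C the same way about Q: S = Q + 11.3·n = (35.27, -16.12), C = Q − 11.3·n = (20.30, -33.05). Then |HS| = |S − H| = 38.78.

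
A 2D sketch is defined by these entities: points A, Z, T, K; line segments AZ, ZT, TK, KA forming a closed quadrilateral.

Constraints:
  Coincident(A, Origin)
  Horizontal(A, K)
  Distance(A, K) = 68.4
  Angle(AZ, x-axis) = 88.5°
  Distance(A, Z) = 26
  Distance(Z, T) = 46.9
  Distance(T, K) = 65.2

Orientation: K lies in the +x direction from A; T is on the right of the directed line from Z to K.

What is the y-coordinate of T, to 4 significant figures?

-20.54

A is at the origin; AK is horizontal with |AK| = 68.4 and K in +x, so K = (68.4, 0). AZ runs at 88.5° with |AZ| = 26.0, so Z = (0.6806, 25.99). T is determined by |ZT| = 46.9 and |TK| = 65.2 together: it lies at the intersection of circle(Z, 46.9) and circle(K, 65.2). With |ZK| = 72.54, the foot of the radical line on ZK is 22.13 from Z and the perpendicular offset is √(46.9² − 22.13²) = 41.35. Taking the right-of-ZK solution: T = (6.521, -20.54).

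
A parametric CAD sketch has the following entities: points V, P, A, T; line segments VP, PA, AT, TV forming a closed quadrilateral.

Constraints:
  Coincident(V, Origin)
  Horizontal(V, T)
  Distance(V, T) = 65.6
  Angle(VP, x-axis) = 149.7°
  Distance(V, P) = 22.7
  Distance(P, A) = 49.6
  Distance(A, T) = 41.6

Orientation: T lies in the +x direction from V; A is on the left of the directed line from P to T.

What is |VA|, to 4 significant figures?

35.52

V is at the origin; VT is horizontal with |VT| = 65.6 and T in +x, so T = (65.6, 0). VP runs at 149.7° with |VP| = 22.7, so P = (-19.60, 11.45). A is determined by |PA| = 49.6 and |AT| = 41.6 together: it lies at the intersection of circle(P, 49.6) and circle(T, 41.6). With |PT| = 85.97, the foot of the radical line on PT is 47.23 from P and the perpendicular offset is √(49.6² − 47.23²) = 15.16. Taking the left-of-PT solution: A = (29.23, 20.19).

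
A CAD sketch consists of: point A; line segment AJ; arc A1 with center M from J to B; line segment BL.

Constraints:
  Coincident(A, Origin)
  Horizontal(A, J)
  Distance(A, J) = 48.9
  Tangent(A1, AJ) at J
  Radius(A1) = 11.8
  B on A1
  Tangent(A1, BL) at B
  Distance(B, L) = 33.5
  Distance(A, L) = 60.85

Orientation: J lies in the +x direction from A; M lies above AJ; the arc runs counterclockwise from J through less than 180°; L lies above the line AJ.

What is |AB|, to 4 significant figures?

61.48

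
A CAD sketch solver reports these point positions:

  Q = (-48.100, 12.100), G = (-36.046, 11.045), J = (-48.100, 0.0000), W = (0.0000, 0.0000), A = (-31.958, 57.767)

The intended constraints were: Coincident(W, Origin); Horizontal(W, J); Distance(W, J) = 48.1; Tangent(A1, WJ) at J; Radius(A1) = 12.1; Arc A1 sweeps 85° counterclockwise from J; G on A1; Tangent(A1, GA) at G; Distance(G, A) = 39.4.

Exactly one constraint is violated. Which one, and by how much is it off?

Distance(G, A) = 39.4 — off by 7.50.

W = (0.00, 0.00) ✓; W.y = 0.00, J.y = 0.00 ✓; |WJ| = 48.10 ✓; ∠(QJ, JW) = 90.00° ✓; |QJ| = 12.10 ✓; bearing(Q→G) − bearing(Q→J) = 85.00° ✓; |QG| = 12.10 ✓; ∠(QG, GA) = 90.00° ✓; |GA| = 46.90 ✗.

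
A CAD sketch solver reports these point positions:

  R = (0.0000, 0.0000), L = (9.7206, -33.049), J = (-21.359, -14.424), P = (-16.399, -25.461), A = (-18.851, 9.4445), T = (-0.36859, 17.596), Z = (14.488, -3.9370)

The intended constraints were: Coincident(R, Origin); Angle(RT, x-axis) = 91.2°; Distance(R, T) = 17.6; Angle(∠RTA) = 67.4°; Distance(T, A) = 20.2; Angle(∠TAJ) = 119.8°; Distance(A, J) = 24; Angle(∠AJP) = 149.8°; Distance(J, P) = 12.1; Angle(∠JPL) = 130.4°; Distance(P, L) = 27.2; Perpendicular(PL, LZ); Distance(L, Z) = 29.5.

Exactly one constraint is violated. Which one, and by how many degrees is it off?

Perpendicular(PL, LZ) — off by 6.90°.

R = (0.00, 0.00) ✓; RT at 91.20° ✓; |RT| = 17.60 ✓; ∠RTA = 67.40° ✓; |TA| = 20.20 ✓; ∠TAJ = 119.8° ✓; |AJ| = 24.00 ✓; ∠AJP = 149.8° ✓; |JP| = 12.10 ✓; ∠JPL = 130.4° ✓; |PL| = 27.20 ✓; ∠(PL, LZ) = 96.90° ✗; |LZ| = 29.50 ✓.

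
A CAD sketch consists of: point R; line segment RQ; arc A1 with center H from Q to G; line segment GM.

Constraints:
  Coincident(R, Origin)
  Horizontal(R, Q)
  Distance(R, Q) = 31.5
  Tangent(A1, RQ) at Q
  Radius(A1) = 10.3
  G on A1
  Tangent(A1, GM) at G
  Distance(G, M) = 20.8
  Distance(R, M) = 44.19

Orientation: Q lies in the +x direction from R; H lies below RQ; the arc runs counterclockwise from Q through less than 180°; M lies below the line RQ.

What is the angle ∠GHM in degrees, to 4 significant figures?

63.66°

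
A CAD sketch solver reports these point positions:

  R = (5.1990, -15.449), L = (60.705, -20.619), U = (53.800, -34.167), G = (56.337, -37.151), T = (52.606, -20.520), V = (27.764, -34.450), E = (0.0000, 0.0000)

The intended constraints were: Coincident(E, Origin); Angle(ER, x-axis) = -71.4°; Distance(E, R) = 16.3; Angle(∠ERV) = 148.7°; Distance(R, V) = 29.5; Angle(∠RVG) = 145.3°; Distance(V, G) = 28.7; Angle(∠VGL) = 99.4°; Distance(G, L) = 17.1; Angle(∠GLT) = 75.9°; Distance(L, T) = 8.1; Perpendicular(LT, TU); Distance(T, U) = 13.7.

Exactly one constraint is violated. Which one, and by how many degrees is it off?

Perpendicular(LT, TU) — off by 5.70°.

E = (0.00, 0.00) ✓; ER at -71.40° ✓; |ER| = 16.30 ✓; ∠ERV = 148.7° ✓; |RV| = 29.50 ✓; ∠RVG = 145.3° ✓; |VG| = 28.70 ✓; ∠VGL = 99.40° ✓; |GL| = 17.10 ✓; ∠GLT = 75.90° ✓; |LT| = 8.100 ✓; ∠(LT, TU) = 95.70° ✗; |TU| = 13.70 ✓.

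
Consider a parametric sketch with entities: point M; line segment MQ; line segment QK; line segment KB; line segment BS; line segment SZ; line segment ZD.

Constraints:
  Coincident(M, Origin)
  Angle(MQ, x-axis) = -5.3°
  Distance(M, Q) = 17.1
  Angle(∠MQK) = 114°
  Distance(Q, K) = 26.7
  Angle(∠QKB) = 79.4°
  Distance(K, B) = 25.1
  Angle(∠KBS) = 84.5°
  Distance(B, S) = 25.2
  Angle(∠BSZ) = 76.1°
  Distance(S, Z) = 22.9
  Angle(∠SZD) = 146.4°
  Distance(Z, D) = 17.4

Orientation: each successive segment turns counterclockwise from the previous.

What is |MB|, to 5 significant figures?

30.416

M is at the origin; MQ runs at -5.3° with length 17.1, so Q = (17.027, -1.5795). ∠MQK = 114.0° gives QK at 60.700° from the x-axis; with |QK| = 26.7, K = (30.093, 21.705). ∠QKB = 79.4° gives KB at 161.30° from the x-axis; with |KB| = 25.1, B = (6.3184, 29.752). Then |MB| = |B − M| = 30.416.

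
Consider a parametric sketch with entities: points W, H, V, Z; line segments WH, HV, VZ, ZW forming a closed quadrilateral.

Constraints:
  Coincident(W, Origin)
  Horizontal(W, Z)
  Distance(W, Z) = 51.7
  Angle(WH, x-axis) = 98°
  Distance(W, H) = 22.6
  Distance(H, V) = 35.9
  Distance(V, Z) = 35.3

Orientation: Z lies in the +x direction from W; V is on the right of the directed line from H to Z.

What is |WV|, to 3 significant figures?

18.6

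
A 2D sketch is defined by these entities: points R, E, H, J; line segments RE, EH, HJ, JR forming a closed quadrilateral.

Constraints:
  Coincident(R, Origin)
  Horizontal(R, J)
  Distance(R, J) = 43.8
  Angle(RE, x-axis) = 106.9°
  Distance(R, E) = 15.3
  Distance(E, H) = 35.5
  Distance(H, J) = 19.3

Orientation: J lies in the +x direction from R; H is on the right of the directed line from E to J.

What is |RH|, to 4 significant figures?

25.63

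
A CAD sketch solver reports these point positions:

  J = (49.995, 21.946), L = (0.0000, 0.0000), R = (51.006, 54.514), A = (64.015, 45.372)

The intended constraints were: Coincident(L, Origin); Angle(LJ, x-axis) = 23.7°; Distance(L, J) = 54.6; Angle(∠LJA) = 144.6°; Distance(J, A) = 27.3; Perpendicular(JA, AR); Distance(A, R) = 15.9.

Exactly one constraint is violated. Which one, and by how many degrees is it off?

Perpendicular(JA, AR) — off by 4.20°.

L = (0.00, 0.00) ✓; LJ at 23.70° ✓; |LJ| = 54.60 ✓; ∠LJA = 144.6° ✓; |JA| = 27.30 ✓; ∠(JA, AR) = 85.80° ✗; |AR| = 15.90 ✓.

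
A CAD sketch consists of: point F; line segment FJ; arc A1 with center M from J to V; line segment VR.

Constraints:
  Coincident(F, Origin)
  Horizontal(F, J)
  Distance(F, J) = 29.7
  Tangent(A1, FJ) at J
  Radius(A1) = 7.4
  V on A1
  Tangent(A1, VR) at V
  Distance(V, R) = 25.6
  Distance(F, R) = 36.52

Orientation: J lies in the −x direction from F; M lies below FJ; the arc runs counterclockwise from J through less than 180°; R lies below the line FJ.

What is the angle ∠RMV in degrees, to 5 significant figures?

73.877°

Checks: |MJ| = 7.400 ✓; |MV| = 7.400 ✓; ∠(MV, VR) = 90.00° ✓; |VR| = 25.60 ✓; |FR| = 36.52 ✓.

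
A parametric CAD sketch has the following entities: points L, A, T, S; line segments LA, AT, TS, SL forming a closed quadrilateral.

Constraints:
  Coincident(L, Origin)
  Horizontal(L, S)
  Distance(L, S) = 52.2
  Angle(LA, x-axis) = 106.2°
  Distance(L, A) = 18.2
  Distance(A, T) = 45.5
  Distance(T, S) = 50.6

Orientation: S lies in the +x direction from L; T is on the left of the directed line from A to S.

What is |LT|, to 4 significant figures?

55.02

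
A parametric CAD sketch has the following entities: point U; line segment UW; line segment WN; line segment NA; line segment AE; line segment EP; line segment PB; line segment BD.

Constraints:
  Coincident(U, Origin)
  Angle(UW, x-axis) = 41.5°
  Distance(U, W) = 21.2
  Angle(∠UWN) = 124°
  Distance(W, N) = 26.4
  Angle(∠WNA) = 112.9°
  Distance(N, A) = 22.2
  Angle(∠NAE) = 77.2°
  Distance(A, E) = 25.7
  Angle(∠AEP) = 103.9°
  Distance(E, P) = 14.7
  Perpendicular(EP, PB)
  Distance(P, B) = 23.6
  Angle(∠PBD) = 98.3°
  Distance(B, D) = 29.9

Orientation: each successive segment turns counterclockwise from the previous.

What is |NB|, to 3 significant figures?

2.21

U is at the origin; UW runs at 41.5° with length 21.2, so W = (15.9, 14.0). ∠UWN = 124.0° gives WN at 97.5° from the x-axis; with |WN| = 26.4, N = (12.4, 40.2). ∠WNA = 112.9° gives NA at 165° from the x-axis; with |NA| = 22.2, A = (-8.97, 46.1). ∠NAE = 77.2° gives AE at -92.6° from the x-axis; with |AE| = 25.7, E = (-10.1, 20.4). ∠AEP = 103.9° gives EP at -16.5° from the x-axis; with |EP| = 14.7, P = (3.96, 16.3). EP is perpendicular to PB, so PB runs at 73.5°; with |PB| = 23.6, B = (10.7, 38.9). Then |NB| = |B − N| = 2.21.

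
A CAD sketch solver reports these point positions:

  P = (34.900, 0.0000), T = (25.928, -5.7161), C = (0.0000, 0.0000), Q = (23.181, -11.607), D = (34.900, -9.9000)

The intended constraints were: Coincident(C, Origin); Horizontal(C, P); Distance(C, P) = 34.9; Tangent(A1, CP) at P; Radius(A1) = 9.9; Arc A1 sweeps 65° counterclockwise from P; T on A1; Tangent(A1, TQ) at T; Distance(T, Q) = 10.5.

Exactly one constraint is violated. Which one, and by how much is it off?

Distance(T, Q) = 10.5 — off by 4.00.

C = (0.00, 0.00) ✓; C.y = 0.00, P.y = 0.00 ✓; |CP| = 34.90 ✓; ∠(DP, PC) = 90.00° ✓; |DP| = 9.900 ✓; bearing(D→T) − bearing(D→P) = 65.00° ✓; |DT| = 9.900 ✓; ∠(DT, TQ) = 90.00° ✓; |TQ| = 6.500 ✗.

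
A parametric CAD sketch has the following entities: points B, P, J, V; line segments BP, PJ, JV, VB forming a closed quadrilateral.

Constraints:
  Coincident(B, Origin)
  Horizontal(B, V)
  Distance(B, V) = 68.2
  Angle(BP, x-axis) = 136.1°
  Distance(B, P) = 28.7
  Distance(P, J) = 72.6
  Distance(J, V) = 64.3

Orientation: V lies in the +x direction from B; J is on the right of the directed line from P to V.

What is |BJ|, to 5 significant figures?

45.141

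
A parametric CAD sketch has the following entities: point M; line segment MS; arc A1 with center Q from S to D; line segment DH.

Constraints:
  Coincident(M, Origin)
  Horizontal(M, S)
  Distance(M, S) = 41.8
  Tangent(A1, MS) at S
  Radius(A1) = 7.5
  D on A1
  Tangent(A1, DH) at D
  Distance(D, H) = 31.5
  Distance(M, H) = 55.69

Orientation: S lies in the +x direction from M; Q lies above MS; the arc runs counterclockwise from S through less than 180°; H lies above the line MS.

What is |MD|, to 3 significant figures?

49.9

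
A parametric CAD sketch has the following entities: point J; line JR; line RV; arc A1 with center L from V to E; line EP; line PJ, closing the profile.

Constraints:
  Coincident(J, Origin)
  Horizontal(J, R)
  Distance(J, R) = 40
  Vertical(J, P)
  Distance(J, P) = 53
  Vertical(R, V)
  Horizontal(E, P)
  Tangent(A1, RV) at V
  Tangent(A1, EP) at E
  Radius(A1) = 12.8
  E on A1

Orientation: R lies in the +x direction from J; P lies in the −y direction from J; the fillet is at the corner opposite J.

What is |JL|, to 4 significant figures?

48.54

JP is vertical with |JP| = 53.0 and P on the −y side, so P = (0.000, -53.00). The virtual corner opposite J is at (40.00, -53.00). A1 meets RV tangentially, so LV is at right angles to RV and the tangent condition forces LE to be normal to EP, with radius 12.8, so the center L sits 12.8 in from both sides at L = (27.20, -40.20). Then |JL| = |L − J| = 48.54.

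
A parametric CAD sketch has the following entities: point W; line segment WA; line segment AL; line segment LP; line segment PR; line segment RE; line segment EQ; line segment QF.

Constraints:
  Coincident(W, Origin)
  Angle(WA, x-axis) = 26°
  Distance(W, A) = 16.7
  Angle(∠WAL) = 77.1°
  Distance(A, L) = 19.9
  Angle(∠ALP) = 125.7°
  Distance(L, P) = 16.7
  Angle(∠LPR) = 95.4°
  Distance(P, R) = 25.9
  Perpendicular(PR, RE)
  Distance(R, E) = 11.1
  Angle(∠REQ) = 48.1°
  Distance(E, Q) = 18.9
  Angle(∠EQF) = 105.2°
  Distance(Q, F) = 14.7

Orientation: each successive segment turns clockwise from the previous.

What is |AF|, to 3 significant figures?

44.6

∠REQ = 48.1° gives EQ at -77.7° from the x-axis; with |EQ| = 18.9, Q = (-1.97, -18.9). ∠EQF = 105.2° gives QF at -152° from the x-axis; with |QF| = 14.7, F = (-15.0, -25.7). Then |AF| = |F − A| = 44.6.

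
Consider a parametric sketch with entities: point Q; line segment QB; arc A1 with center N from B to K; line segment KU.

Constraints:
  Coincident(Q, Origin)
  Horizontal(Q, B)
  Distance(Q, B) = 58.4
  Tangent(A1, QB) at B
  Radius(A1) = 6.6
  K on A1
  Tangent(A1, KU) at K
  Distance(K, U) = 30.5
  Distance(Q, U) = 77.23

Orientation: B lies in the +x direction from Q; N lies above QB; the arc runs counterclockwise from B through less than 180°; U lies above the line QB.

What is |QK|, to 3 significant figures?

65.2

Q is at the origin; QB is horizontal with |QB| = 58.4 and B on the +x side, so B = (58.4, 0.00). Since A1 is tangent to QB there, NB ⟂ QB, so N = B + (0, 6.6) = (58.4, 6.60). Since NK ⟂ KU (tangency), |NU| = √(6.6² + 30.5²) = 31.2 regardless of where K sits on A1. So U lies on both circle(Q, 77.23) and circle(N, 31.2); the above-QB intersection is U = (68.2, 36.2). K is the foot of the tangent from U: K = (65.0, 5.90).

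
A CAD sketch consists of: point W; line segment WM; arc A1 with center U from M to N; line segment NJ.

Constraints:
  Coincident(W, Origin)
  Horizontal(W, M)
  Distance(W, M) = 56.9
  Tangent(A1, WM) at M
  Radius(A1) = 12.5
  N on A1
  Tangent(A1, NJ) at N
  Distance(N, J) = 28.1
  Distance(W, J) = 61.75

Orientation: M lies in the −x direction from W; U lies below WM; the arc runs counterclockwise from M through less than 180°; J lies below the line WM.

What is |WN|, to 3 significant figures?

69.1

W is at the origin; WM is horizontal with |WM| = 56.9 and M on the −x side, so M = (-56.9, 0.00). A1 meets WM tangentially, so UM is at right angles to WM, so U = M + (0, -12.5) = (-56.9, -12.5). Since UN ⟂ NJ (tangency), |UJ| = √(12.5² + 28.1²) = 30.8 regardless of where N sits on A1. So J lies on both circle(W, 61.75) and circle(U, 30.8); the below-WM intersection is J = (-46.0, -41.2). N is the foot of the tangent from J: N = (-65.8, -21.3).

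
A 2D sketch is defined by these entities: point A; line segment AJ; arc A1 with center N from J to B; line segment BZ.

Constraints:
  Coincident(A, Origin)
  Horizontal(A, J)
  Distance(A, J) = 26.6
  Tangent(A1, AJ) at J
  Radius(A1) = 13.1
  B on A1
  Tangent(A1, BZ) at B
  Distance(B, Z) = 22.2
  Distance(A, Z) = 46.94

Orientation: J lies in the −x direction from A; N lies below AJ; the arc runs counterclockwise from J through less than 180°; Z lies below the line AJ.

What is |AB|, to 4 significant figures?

42.72

Checks: |NB| = 13.10 ✓; ∠(NB, BZ) = 90.00° ✓; |BZ| = 22.20 ✓; |AZ| = 46.94 ✓.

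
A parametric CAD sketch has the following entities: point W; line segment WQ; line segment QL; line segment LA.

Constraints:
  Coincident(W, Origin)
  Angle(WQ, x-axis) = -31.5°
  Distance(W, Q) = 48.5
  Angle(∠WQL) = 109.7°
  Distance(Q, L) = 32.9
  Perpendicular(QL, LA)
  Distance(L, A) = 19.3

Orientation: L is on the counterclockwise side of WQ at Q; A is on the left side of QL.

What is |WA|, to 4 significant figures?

55.86

W is at the origin; WQ runs at -31.5° with length 48.5, so Q = 48.5·(cos -31.5°, sin -31.5°) = (41.35, -25.34). ∠WQL = 109.7°, so QL runs at -31.5° + (180° − 109.7°) = 38.80° from the x-axis; with |QL| = 32.9, L = Q + 32.9·(cos 38.80°, sin 38.80°) = (66.99, -4.726). QL is perpendicular to LA; with |LA| = 19.3 on the left of QL, A = L + 19.3·(-0.6266, 0.7793) = (54.90, 10.32). Then |WA| = |A − W| = 55.86.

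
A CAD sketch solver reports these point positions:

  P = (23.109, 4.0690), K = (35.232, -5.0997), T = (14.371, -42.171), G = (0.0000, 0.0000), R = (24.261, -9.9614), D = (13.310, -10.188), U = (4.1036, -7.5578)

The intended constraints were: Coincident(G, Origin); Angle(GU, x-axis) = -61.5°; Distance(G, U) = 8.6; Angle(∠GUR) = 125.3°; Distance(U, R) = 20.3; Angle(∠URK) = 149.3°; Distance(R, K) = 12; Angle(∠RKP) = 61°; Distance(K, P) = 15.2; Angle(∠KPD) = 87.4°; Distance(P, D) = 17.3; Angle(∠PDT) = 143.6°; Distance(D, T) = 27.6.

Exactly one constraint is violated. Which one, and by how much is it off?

Distance(D, T) = 27.6 — off by 4.40.

G = (0.00, 0.00) ✓; GU at -61.50° ✓; |GU| = 8.600 ✓; ∠GUR = 125.3° ✓; |UR| = 20.30 ✓; ∠URK = 149.3° ✓; |RK| = 12.00 ✓; ∠RKP = 61.00° ✓; |KP| = 15.20 ✓; ∠KPD = 87.40° ✓; |PD| = 17.30 ✓; ∠PDT = 143.6° ✓; |DT| = 32.00 ✗.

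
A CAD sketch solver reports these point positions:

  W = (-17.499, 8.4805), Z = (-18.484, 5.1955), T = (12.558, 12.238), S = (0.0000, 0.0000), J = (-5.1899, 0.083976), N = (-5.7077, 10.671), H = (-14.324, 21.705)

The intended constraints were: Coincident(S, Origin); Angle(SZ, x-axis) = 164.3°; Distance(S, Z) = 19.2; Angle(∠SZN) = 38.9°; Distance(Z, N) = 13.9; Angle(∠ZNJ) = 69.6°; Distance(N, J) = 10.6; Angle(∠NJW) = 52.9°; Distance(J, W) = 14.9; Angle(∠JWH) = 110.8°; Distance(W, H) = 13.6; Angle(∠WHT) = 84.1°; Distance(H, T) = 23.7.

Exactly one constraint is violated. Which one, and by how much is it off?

Distance(H, T) = 23.7 — off by 4.80.

S = (0.00, 0.00) ✓; SZ at 164.3° ✓; |SZ| = 19.20 ✓; ∠SZN = 38.90° ✓; |ZN| = 13.90 ✓; ∠ZNJ = 69.60° ✓; |NJ| = 10.60 ✓; ∠NJW = 52.90° ✓; |JW| = 14.90 ✓; ∠JWH = 110.8° ✓; |WH| = 13.60 ✓; ∠WHT = 84.10° ✓; |HT| = 28.50 ✗.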